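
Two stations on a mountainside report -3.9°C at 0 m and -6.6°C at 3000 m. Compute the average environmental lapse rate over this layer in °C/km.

Γ = −ΔT/Δz = (-3.9 − (-6.6)) / (3000 − 0) m
  = 2.7°C / 3 km = 0.9°C/km

0.9°C/km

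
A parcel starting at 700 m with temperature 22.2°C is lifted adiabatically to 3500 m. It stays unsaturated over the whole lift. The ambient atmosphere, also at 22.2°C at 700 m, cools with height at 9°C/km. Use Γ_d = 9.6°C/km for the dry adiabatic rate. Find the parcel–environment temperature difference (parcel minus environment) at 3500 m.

-1.68°C (parcel cooler than environment)

Parcel:
  Dry to 3500 m: -9.6 × 2.8 km = -26.88°C, so T = -4.68°C.
Environment:
  Environment to 3500 m: -9 × 2.8 km = -25.2°C, so T = -3°C.
T_parcel − T_env = -4.68 − (-3) = -1.68°C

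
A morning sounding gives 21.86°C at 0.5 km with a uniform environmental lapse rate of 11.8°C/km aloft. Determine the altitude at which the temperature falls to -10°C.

3.2 km

Height above start = (21.86 − (-10)) / 11.8 = 2.7 km
Altitude = 500 m + 2700 m = 3200 m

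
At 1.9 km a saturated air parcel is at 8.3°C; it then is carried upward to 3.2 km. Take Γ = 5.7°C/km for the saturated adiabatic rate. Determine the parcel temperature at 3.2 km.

1900 → 3200 m (saturated adiabatic, 5.7°C/km): ΔT = -5.7 × 1.3 = -7.41°C → T = 0.89°C

0.89°C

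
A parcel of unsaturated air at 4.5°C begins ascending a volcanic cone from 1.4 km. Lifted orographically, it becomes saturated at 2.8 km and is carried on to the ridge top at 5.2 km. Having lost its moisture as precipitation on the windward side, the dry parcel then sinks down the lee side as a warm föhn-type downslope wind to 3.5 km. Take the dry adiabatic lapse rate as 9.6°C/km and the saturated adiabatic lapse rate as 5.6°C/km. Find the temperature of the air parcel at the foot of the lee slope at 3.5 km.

-6.06°C

1400–2800 m, dry: Δz = 1.4 km ⇒ ΔT = -13.44°C; T = -8.94°C
2800–5200 m, saturated: Δz = 2.4 km ⇒ ΔT = -13.44°C; T = -22.38°C
5200–3500 m, dry descent: Δz = 1.7 km ⇒ ΔT = +16.32°C; T = -6.06°C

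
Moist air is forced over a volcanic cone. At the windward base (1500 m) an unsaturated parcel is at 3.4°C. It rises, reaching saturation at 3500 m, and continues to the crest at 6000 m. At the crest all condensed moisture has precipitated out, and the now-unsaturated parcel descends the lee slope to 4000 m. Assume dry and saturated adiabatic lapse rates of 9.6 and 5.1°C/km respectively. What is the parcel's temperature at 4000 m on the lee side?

-9.35°C

From 1500 m to 3500 m (dry): cools by 9.6 × 2 = 19.2°C, giving -15.8°C.
From 3500 m to 6000 m (saturated): cools by 5.1 × 2.5 = 12.75°C, giving -28.55°C.
From 6000 m to 4000 m (dry descent): warms by 9.6 × 2 = 19.2°C, giving -9.35°C.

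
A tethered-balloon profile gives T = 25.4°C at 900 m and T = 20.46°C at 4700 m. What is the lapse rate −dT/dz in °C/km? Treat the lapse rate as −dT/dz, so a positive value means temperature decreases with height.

1.3°C/km

Γ = −ΔT/Δz = (25.4 − 20.46) / (4700 − 900) m
  = 4.94°C / 3.8 km = 1.3°C/km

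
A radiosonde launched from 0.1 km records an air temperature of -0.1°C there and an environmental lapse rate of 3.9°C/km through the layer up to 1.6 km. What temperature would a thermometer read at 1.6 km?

100–1600 m, environmental: Δz = 1.5 km ⇒ ΔT = -5.85°C; T = -5.95°C

-5.95°C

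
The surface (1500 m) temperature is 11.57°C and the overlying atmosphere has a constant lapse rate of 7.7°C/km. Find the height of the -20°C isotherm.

Height above start = (11.57 − (-20)) / 7.7 = 4.1 km
Altitude = 1500 m + 4100 m = 5600 m

5600 m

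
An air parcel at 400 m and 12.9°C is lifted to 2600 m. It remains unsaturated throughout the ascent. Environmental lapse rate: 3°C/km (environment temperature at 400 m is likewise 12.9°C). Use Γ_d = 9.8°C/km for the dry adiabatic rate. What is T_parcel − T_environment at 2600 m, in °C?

Parcel:
  From 400 m to 2600 m (dry): cools by 9.8 × 2.2 = 21.56°C, giving -8.66°C.
Environment:
  From 400 m to 2600 m (environment): cools by 3 × 2.2 = 6.6°C, giving 6.3°C.
T_parcel − T_env = -8.66 − 6.3 = -14.96°C

-14.96°C (parcel cooler than environment)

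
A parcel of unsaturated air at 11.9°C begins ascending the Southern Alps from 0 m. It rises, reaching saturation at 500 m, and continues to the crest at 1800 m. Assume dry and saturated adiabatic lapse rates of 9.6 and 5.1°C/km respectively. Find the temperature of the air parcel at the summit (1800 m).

0.47°C

Dry to 500 m: -9.6 × 0.5 km = -4.8°C, so T = 7.1°C.
Saturated to 1800 m: -5.1 × 1.3 km = -6.63°C, so T = 0.47°C.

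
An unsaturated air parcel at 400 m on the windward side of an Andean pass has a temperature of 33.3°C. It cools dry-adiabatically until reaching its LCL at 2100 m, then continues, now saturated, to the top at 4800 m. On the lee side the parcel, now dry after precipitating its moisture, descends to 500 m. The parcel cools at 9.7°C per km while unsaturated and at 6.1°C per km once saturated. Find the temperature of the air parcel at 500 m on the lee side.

From 400 m to 2100 m (dry): cools by 9.7 × 1.7 = 16.49°C, giving 16.81°C.
From 2100 m to 4800 m (saturated): cools by 6.1 × 2.7 = 16.47°C, giving 0.34°C.
From 4800 m to 500 m (dry descent): warms by 9.7 × 4.3 = 41.71°C, giving 42.05°C.

42.05°C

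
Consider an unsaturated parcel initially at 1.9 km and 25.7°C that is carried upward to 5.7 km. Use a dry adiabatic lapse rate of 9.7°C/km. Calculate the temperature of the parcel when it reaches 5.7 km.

-11.16°C

From 1900 m to 5700 m (dry adiabatic): cools by 9.7 × 3.8 = 36.86°C, giving -11.16°C.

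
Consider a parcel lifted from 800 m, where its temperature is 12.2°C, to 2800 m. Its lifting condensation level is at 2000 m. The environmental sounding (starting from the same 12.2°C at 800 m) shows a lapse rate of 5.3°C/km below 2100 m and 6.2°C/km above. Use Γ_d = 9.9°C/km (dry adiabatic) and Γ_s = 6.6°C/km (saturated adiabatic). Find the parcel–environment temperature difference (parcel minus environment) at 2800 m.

-5.93°C (parcel cooler than environment)

Parcel:
  From 800 m to 2000 m (dry): cools by 9.9 × 1.2 = 11.88°C, giving 0.32°C.
  From 2000 m to 2800 m (saturated): cools by 6.6 × 0.8 = 5.28°C, giving -4.96°C.
Environment:
  From 800 m to 2100 m (environment, lower layer): cools by 5.3 × 1.3 = 6.89°C, giving 5.31°C.
  From 2100 m to 2800 m (environment, upper layer): cools by 6.2 × 0.7 = 4.34°C, giving 0.97°C.
T_parcel − T_env = -4.96 − 0.97 = -5.93°C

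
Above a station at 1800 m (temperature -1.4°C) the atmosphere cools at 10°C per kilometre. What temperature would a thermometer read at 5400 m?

1800–5400 m, environmental: Δz = 3.6 km ⇒ ΔT = -36°C; T = -37.4°C

-37.4°C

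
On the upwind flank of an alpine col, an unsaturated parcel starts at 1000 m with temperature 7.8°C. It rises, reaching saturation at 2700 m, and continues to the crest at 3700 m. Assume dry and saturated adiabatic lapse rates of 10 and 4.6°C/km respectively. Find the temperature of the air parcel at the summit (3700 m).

-13.8°C

1000–2700 m, dry: Δz = 1.7 km ⇒ ΔT = -17°C; T = -9.2°C
2700–3700 m, saturated: Δz = 1 km ⇒ ΔT = -4.6°C; T = -13.8°C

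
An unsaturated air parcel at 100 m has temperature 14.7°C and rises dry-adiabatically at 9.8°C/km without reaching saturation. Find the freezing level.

1600 m

Height above start = (14.7 − 0) / 9.8 = 1.5 km
Altitude = 100 m + 1500 m = 1600 m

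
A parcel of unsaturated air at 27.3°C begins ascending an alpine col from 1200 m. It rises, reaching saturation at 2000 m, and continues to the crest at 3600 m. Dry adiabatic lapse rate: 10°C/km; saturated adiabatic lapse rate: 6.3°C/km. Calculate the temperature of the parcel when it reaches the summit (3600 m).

From 1200 m to 2000 m (dry): cools by 10 × 0.8 = 8°C, giving 19.3°C.
From 2000 m to 3600 m (saturated): cools by 6.3 × 1.6 = 10.08°C, giving 9.22°C.

9.22°C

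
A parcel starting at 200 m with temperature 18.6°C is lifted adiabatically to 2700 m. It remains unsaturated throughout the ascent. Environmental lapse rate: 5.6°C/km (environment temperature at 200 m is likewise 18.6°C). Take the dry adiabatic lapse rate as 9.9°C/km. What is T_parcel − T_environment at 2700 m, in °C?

Parcel:
  Dry to 2700 m: -9.9 × 2.5 km = -24.75°C, so T = -6.15°C.
Environment:
  Environment to 2700 m: -5.6 × 2.5 km = -14°C, so T = 4.6°C.
T_parcel − T_env = -6.15 − 4.6 = -10.75°C

-10.75°C (parcel cooler than environment)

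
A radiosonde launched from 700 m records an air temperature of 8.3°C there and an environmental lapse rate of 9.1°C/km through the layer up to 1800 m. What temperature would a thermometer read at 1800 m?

From 700 m to 1800 m (environmental): cools by 9.1 × 1.1 = 10.01°C, giving -1.71°C.

-1.71°C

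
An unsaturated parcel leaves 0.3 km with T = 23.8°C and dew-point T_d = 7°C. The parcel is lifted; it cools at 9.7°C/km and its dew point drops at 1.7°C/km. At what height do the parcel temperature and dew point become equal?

T and T_d converge at 9.7 − 1.7 = 8°C per km
Height above start = (23.8 − 7) / 8 = 2.1 km
LCL altitude = 300 m + 2100 m = 2400 m

2.4 km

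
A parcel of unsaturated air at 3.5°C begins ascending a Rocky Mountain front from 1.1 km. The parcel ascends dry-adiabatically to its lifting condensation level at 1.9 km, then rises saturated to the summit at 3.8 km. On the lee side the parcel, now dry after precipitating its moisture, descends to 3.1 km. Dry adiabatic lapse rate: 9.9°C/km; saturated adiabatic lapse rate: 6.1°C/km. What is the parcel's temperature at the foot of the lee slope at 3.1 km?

1100 → 1900 m (dry, 9.9°C/km): ΔT = -9.9 × 0.8 = -7.92°C → T = -4.42°C
1900 → 3800 m (saturated, 6.1°C/km): ΔT = -6.1 × 1.9 = -11.59°C → T = -16.01°C
3800 → 3100 m (dry descent, 9.9°C/km): ΔT = +9.9 × 0.7 = +6.93°C → T = -9.08°C

-9.08°C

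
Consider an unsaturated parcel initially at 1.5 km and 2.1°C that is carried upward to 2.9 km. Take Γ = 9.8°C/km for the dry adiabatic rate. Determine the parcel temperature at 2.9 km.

Dry adiabatic to 2900 m: -9.8 × 1.4 km = -13.72°C, so T = -11.62°C.

-11.62°C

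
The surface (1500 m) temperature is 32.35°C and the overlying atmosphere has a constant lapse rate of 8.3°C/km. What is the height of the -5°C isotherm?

6000 m

Height above start = (32.35 − (-5)) / 8.3 = 4.5 km
Altitude = 1500 m + 4500 m = 6000 m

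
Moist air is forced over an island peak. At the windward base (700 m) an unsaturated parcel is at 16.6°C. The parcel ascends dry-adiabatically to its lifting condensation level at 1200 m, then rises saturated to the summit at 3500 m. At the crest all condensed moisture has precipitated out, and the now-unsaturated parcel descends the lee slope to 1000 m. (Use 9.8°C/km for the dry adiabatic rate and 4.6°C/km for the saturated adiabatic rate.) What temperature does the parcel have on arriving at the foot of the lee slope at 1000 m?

From 700 m to 1200 m (dry): cools by 9.8 × 0.5 = 4.9°C, giving 11.7°C.
From 1200 m to 3500 m (saturated): cools by 4.6 × 2.3 = 10.58°C, giving 1.12°C.
From 3500 m to 1000 m (dry descent): warms by 9.8 × 2.5 = 24.5°C, giving 25.62°C.

25.62°C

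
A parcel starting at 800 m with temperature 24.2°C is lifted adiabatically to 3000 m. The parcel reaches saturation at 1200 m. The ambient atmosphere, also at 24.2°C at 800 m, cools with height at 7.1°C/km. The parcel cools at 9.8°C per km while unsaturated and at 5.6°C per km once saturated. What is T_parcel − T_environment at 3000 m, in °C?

Parcel:
  Dry to 1200 m: -9.8 × 0.4 km = -3.92°C, so T = 20.28°C.
  Saturated to 3000 m: -5.6 × 1.8 km = -10.08°C, so T = 10.2°C.
Environment:
  Environment to 3000 m: -7.1 × 2.2 km = -15.62°C, so T = 8.58°C.
T_parcel − T_env = 10.2 − 8.58 = +1.62°C

+1.62°C (parcel warmer than environment)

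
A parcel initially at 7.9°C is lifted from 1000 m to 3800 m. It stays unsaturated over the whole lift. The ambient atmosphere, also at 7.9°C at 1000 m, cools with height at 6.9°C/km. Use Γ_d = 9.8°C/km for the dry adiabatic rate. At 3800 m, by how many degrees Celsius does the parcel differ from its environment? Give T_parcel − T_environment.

Parcel:
  From 1000 m to 3800 m (dry): cools by 9.8 × 2.8 = 27.44°C, giving -19.54°C.
Environment:
  From 1000 m to 3800 m (environment): cools by 6.9 × 2.8 = 19.32°C, giving -11.42°C.
T_parcel − T_env = -19.54 − (-11.42) = -8.12°C

-8.12°C (parcel cooler than environment)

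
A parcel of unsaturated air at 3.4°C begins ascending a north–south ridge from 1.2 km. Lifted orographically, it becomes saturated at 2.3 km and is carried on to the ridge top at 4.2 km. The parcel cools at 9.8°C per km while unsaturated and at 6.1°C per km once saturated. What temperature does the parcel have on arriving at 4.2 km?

1200–2300 m, dry: Δz = 1.1 km ⇒ ΔT = -10.78°C; T = -7.38°C
2300–4200 m, saturated: Δz = 1.9 km ⇒ ΔT = -11.59°C; T = -18.97°C

-18.97°C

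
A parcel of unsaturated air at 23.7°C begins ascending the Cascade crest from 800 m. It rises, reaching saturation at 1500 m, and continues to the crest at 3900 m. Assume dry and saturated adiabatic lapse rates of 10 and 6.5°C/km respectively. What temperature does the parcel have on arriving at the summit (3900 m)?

1.1°C

Dry to 1500 m: -10 × 0.7 km = -7°C, so T = 16.7°C.
Saturated to 3900 m: -6.5 × 2.4 km = -15.6°C, so T = 1.1°C.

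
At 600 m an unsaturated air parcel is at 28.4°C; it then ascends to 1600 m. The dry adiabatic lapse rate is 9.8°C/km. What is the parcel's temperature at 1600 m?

Dry adiabatic to 1600 m: -9.8 × 1 km = -9.8°C, so T = 18.6°C.

18.6°C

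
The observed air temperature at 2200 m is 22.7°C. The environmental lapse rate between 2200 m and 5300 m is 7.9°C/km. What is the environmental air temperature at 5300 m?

Environmental to 5300 m: -7.9 × 3.1 km = -24.49°C, so T = -1.79°C.

-1.79°C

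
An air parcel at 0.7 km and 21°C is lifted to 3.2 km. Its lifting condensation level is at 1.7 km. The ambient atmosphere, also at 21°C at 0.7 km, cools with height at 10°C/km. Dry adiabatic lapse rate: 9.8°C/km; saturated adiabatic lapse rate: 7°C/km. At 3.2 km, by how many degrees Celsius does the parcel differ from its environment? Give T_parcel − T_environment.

+4.7°C (parcel warmer than environment)

Parcel:
  Dry to 1700 m: -9.8 × 1 km = -9.8°C, so T = 11.2°C.
  Saturated to 3200 m: -7 × 1.5 km = -10.5°C, so T = 0.7°C.
Environment:
  Environment to 3200 m: -10 × 2.5 km = -25°C, so T = -4°C.
T_parcel − T_env = 0.7 − (-4) = +4.7°C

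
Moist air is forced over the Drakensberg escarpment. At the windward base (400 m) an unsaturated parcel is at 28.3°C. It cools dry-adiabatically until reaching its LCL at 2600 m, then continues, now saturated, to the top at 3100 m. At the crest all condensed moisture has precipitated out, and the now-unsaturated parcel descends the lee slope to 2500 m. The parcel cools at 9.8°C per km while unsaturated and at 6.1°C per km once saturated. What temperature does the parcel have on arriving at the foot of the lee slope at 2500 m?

400–2600 m, dry: Δz = 2.2 km ⇒ ΔT = -21.56°C; T = 6.74°C
2600–3100 m, saturated: Δz = 0.5 km ⇒ ΔT = -3.05°C; T = 3.69°C
3100–2500 m, dry descent: Δz = 0.6 km ⇒ ΔT = +5.88°C; T = 9.57°C

9.57°C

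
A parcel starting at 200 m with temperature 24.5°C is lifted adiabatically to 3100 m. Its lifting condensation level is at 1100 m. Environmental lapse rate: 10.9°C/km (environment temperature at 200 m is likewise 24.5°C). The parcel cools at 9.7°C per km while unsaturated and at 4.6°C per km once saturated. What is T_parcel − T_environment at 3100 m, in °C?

Parcel:
  200 → 1100 m (dry, 9.7°C/km): ΔT = -9.7 × 0.9 = -8.73°C → T = 15.77°C
  1100 → 3100 m (saturated, 4.6°C/km): ΔT = -4.6 × 2 = -9.2°C → T = 6.57°C
Environment:
  200 → 3100 m (environment, 10.9°C/km): ΔT = -10.9 × 2.9 = -31.61°C → T = -7.11°C
T_parcel − T_env = 6.57 − (-7.11) = +13.68°C

+13.68°C (parcel warmer than environment)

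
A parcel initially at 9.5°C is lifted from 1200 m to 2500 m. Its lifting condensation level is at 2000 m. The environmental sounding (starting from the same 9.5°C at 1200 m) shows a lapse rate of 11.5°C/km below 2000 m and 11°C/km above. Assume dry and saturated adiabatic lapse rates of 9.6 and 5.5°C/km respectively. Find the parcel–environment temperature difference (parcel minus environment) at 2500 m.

Parcel:
  From 1200 m to 2000 m (dry): cools by 9.6 × 0.8 = 7.68°C, giving 1.82°C.
  From 2000 m to 2500 m (saturated): cools by 5.5 × 0.5 = 2.75°C, giving -0.93°C.
Environment:
  From 1200 m to 2000 m (environment, lower layer): cools by 11.5 × 0.8 = 9.2°C, giving 0.3°C.
  From 2000 m to 2500 m (environment, upper layer): cools by 11 × 0.5 = 5.5°C, giving -5.2°C.
T_parcel − T_env = -0.93 − (-5.2) = +4.27°C

+4.27°C (parcel warmer than environment)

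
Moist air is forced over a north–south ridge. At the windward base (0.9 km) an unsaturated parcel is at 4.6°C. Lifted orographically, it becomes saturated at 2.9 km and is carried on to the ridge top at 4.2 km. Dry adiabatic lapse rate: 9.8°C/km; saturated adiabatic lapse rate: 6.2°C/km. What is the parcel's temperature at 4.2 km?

900–2900 m, dry: Δz = 2 km ⇒ ΔT = -19.6°C; T = -15°C
2900–4200 m, saturated: Δz = 1.3 km ⇒ ΔT = -8.06°C; T = -23.06°C

-23.06°C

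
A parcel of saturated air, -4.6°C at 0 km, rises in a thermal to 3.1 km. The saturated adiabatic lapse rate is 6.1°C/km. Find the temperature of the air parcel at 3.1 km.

-23.51°C

0–3100 m, saturated adiabatic: Δz = 3.1 km ⇒ ΔT = -18.91°C; T = -23.51°C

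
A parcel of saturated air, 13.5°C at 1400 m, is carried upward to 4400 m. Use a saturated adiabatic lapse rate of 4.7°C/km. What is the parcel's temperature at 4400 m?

1400–4400 m, saturated adiabatic: Δz = 3 km ⇒ ΔT = -14.1°C; T = -0.6°C

-0.6°C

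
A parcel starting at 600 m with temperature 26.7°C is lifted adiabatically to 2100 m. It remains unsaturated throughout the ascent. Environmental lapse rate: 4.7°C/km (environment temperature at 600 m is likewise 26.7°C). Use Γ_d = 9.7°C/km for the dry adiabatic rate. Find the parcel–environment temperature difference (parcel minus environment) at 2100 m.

-7.5°C (parcel cooler than environment)

Parcel:
  600 → 2100 m (dry, 9.7°C/km): ΔT = -9.7 × 1.5 = -14.55°C → T = 12.15°C
Environment:
  600 → 2100 m (environment, 4.7°C/km): ΔT = -4.7 × 1.5 = -7.05°C → T = 19.65°C
T_parcel − T_env = 12.15 − 19.65 = -7.5°C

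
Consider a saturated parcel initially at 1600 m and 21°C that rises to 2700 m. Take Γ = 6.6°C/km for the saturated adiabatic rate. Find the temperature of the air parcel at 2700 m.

1600–2700 m, saturated adiabatic: Δz = 1.1 km ⇒ ΔT = -7.26°C; T = 13.74°C

13.74°C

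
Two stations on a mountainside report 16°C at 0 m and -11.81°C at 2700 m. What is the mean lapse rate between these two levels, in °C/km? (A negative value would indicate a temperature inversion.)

10.3°C/km

Γ = −ΔT/Δz = (16 − (-11.81)) / (2700 − 0) m
  = 27.81°C / 2.7 km = 10.3°C/km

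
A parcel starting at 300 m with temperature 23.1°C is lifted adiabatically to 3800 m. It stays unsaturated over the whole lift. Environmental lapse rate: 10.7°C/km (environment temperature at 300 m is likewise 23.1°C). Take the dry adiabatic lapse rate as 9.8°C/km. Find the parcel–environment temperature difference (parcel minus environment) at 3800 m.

+3.15°C (parcel warmer than environment)

Parcel:
  From 300 m to 3800 m (dry): cools by 9.8 × 3.5 = 34.3°C, giving -11.2°C.
Environment:
  From 300 m to 3800 m (environment): cools by 10.7 × 3.5 = 37.45°C, giving -14.35°C.
T_parcel − T_env = -11.2 − (-14.35) = +3.15°C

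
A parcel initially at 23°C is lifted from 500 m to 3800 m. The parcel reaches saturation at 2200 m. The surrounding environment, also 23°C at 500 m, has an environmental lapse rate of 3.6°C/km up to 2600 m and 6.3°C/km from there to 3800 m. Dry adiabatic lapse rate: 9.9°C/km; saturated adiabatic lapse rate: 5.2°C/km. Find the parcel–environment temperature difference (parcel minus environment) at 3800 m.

Parcel:
  500 → 2200 m (dry, 9.9°C/km): ΔT = -9.9 × 1.7 = -16.83°C → T = 6.17°C
  2200 → 3800 m (saturated, 5.2°C/km): ΔT = -5.2 × 1.6 = -8.32°C → T = -2.15°C
Environment:
  500 → 2600 m (environment, lower layer, 3.6°C/km): ΔT = -3.6 × 2.1 = -7.56°C → T = 15.44°C
  2600 → 3800 m (environment, upper layer, 6.3°C/km): ΔT = -6.3 × 1.2 = -7.56°C → T = 7.88°C
T_parcel − T_env = -2.15 − 7.88 = -10.03°C

-10.03°C (parcel cooler than environment)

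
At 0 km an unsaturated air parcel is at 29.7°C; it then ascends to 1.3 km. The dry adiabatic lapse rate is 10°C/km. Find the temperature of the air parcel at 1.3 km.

From 0 m to 1300 m (dry adiabatic): cools by 10 × 1.3 = 13°C, giving 16.7°C.

16.7°C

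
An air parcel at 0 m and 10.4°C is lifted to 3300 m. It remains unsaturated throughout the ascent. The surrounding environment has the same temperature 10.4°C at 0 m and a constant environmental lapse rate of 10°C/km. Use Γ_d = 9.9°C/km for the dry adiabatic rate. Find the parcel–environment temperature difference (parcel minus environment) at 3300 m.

Parcel:
  0–3300 m, dry: Δz = 3.3 km ⇒ ΔT = -32.67°C; T = -22.27°C
Environment:
  0–3300 m, environment: Δz = 3.3 km ⇒ ΔT = -33°C; T = -22.6°C
T_parcel − T_env = -22.27 − (-22.6) = +0.33°C

+0.33°C (parcel warmer than environment)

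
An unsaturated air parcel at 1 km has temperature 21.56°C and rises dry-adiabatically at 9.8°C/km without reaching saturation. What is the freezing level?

3.2 km

Height above start = (21.56 − 0) / 9.8 = 2.2 km
Altitude = 1000 m + 2200 m = 3200 m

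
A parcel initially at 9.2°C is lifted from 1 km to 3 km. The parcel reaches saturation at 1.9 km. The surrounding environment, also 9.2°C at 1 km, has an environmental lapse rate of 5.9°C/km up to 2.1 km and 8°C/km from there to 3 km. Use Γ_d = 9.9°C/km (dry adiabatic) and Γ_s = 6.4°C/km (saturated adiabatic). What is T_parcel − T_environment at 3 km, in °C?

Parcel:
  Dry to 1900 m: -9.9 × 0.9 km = -8.91°C, so T = 0.29°C.
  Saturated to 3000 m: -6.4 × 1.1 km = -7.04°C, so T = -6.75°C.
Environment:
  Environment, lower layer to 2100 m: -5.9 × 1.1 km = -6.49°C, so T = 2.71°C.
  Environment, upper layer to 3000 m: -8 × 0.9 km = -7.2°C, so T = -4.49°C.
T_parcel − T_env = -6.75 − (-4.49) = -2.26°C

-2.26°C (parcel cooler than environment)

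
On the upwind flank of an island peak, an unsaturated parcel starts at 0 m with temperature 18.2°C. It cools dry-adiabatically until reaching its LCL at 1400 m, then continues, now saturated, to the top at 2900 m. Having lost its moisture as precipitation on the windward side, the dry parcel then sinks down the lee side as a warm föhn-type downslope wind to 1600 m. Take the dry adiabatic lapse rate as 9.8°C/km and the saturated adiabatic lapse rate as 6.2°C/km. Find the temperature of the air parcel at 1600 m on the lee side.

0–1400 m, dry: Δz = 1.4 km ⇒ ΔT = -13.72°C; T = 4.48°C
1400–2900 m, saturated: Δz = 1.5 km ⇒ ΔT = -9.3°C; T = -4.82°C
2900–1600 m, dry descent: Δz = 1.3 km ⇒ ΔT = +12.74°C; T = 7.92°C

7.92°C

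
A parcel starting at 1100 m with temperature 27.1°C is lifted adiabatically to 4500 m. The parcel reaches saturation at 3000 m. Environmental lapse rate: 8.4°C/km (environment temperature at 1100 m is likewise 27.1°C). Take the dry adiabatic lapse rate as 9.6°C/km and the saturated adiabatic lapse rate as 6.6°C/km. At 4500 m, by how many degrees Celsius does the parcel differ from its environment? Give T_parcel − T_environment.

Parcel:
  Dry to 3000 m: -9.6 × 1.9 km = -18.24°C, so T = 8.86°C.
  Saturated to 4500 m: -6.6 × 1.5 km = -9.9°C, so T = -1.04°C.
Environment:
  Environment to 4500 m: -8.4 × 3.4 km = -28.56°C, so T = -1.46°C.
T_parcel − T_env = -1.04 − (-1.46) = +0.42°C

+0.42°C (parcel warmer than environment)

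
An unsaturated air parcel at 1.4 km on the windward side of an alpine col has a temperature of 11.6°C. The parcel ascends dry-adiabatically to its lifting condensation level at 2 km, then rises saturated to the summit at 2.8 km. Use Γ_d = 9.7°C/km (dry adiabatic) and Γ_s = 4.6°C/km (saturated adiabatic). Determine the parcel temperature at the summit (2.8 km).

Dry to 2000 m: -9.7 × 0.6 km = -5.82°C, so T = 5.78°C.
Saturated to 2800 m: -4.6 × 0.8 km = -3.68°C, so T = 2.1°C.

2.1°C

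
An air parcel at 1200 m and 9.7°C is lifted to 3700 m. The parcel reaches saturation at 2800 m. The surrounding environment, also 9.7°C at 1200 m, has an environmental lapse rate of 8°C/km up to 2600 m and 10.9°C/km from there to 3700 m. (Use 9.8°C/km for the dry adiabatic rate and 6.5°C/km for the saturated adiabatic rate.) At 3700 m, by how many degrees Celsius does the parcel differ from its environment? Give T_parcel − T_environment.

+1.66°C (parcel warmer than environment)

Parcel:
  1200–2800 m, dry: Δz = 1.6 km ⇒ ΔT = -15.68°C; T = -5.98°C
  2800–3700 m, saturated: Δz = 0.9 km ⇒ ΔT = -5.85°C; T = -11.83°C
Environment:
  1200–2600 m, environment, lower layer: Δz = 1.4 km ⇒ ΔT = -11.2°C; T = -1.5°C
  2600–3700 m, environment, upper layer: Δz = 1.1 km ⇒ ΔT = -11.99°C; T = -13.49°C
T_parcel − T_env = -11.83 − (-13.49) = +1.66°C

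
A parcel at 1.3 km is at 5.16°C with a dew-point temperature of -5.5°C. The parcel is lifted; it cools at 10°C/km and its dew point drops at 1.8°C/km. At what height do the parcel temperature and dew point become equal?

2.6 km

T and T_d converge at 10 − 1.8 = 8.2°C per km
Height above start = (5.16 − (-5.5)) / 8.2 = 1.3 km
LCL altitude = 1300 m + 1300 m = 2600 m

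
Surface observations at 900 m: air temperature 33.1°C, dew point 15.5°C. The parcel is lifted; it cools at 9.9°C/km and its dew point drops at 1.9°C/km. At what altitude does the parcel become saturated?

T and T_d converge at 9.9 − 1.9 = 8°C per km
Height above start = (33.1 − 15.5) / 8 = 2.2 km
LCL altitude = 900 m + 2200 m = 3100 m

3100 m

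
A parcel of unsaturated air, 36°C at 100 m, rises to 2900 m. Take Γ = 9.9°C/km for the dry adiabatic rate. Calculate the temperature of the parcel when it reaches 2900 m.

8.28°C

From 100 m to 2900 m (dry adiabatic): cools by 9.9 × 2.8 = 27.72°C, giving 8.28°C.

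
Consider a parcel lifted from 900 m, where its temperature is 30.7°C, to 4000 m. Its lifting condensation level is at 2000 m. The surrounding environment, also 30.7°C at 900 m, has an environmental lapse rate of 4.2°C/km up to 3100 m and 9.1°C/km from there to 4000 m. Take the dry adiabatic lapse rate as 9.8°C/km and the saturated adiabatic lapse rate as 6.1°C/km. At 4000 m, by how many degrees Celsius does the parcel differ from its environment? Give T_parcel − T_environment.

Parcel:
  From 900 m to 2000 m (dry): cools by 9.8 × 1.1 = 10.78°C, giving 19.92°C.
  From 2000 m to 4000 m (saturated): cools by 6.1 × 2 = 12.2°C, giving 7.72°C.
Environment:
  From 900 m to 3100 m (environment, lower layer): cools by 4.2 × 2.2 = 9.24°C, giving 21.46°C.
  From 3100 m to 4000 m (environment, upper layer): cools by 9.1 × 0.9 = 8.19°C, giving 13.27°C.
T_parcel − T_env = 7.72 − 13.27 = -5.55°C

-5.55°C (parcel cooler than environment)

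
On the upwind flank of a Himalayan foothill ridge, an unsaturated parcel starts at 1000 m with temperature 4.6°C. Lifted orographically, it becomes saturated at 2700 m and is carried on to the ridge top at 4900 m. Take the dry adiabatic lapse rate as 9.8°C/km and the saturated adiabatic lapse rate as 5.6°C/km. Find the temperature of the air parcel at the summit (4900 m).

-24.38°C

1000–2700 m, dry: Δz = 1.7 km ⇒ ΔT = -16.66°C; T = -12.06°C
2700–4900 m, saturated: Δz = 2.2 km ⇒ ΔT = -12.32°C; T = -24.38°C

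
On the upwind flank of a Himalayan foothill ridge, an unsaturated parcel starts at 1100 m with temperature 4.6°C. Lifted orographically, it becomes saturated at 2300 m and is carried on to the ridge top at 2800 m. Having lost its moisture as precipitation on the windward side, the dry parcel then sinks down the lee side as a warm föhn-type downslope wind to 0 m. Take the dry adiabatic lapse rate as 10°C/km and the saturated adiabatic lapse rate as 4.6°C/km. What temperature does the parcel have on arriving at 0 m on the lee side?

From 1100 m to 2300 m (dry): cools by 10 × 1.2 = 12°C, giving -7.4°C.
From 2300 m to 2800 m (saturated): cools by 4.6 × 0.5 = 2.3°C, giving -9.7°C.
From 2800 m to 0 m (dry descent): warms by 10 × 2.8 = 28°C, giving 18.3°C.

18.3°C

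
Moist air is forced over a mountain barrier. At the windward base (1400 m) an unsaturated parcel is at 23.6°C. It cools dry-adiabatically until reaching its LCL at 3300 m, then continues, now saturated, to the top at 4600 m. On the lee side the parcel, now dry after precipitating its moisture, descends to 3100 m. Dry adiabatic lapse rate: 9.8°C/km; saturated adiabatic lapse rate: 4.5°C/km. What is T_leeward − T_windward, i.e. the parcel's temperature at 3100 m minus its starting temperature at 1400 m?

-9.77°C

1400 → 3300 m (dry, 9.8°C/km): ΔT = -9.8 × 1.9 = -18.62°C → T = 4.98°C
3300 → 4600 m (saturated, 4.5°C/km): ΔT = -4.5 × 1.3 = -5.85°C → T = -0.87°C
4600 → 3100 m (dry descent, 9.8°C/km): ΔT = +9.8 × 1.5 = +14.7°C → T = 13.83°C
Net change vs windward start: 13.83 − 23.6 = -9.77°C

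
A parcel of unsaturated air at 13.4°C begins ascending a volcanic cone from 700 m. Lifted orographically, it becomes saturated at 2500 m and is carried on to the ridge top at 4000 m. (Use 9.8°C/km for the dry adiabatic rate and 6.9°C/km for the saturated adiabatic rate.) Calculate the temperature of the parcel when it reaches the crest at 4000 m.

700 → 2500 m (dry, 9.8°C/km): ΔT = -9.8 × 1.8 = -17.64°C → T = -4.24°C
2500 → 4000 m (saturated, 6.9°C/km): ΔT = -6.9 × 1.5 = -10.35°C → T = -14.59°C

-14.59°C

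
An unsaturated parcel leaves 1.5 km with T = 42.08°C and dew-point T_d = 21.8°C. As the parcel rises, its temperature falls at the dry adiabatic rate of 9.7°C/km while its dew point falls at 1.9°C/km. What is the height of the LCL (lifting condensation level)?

T and T_d converge at 9.7 − 1.9 = 7.8°C per km
Height above start = (42.08 − 21.8) / 7.8 = 2.6 km
LCL altitude = 1500 m + 2600 m = 4100 m

4.1 km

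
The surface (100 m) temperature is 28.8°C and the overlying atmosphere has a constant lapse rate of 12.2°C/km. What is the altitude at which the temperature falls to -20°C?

4100 m

Height above start = (28.8 − (-20)) / 12.2 = 4 km
Altitude = 100 m + 4000 m = 4100 m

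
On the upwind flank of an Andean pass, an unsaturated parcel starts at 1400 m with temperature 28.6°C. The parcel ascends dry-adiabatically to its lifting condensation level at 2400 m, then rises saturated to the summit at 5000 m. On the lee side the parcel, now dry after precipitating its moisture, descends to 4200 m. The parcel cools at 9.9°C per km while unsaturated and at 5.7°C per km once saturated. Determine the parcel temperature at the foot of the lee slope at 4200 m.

Dry to 2400 m: -9.9 × 1 km = -9.9°C, so T = 18.7°C.
Saturated to 5000 m: -5.7 × 2.6 km = -14.82°C, so T = 3.88°C.
Dry descent to 4200 m: +9.9 × 0.8 km = +7.92°C, so T = 11.8°C.

11.8°C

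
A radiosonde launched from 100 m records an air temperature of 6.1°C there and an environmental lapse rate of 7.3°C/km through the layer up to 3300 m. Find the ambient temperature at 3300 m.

Environmental to 3300 m: -7.3 × 3.2 km = -23.36°C, so T = -17.26°C.

-17.26°C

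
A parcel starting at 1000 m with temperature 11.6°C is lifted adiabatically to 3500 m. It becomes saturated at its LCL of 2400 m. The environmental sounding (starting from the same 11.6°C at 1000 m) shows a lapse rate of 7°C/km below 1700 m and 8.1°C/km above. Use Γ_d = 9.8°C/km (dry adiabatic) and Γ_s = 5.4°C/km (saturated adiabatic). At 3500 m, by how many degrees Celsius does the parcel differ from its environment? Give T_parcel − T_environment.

Parcel:
  Dry to 2400 m: -9.8 × 1.4 km = -13.72°C, so T = -2.12°C.
  Saturated to 3500 m: -5.4 × 1.1 km = -5.94°C, so T = -8.06°C.
Environment:
  Environment, lower layer to 1700 m: -7 × 0.7 km = -4.9°C, so T = 6.7°C.
  Environment, upper layer to 3500 m: -8.1 × 1.8 km = -14.58°C, so T = -7.88°C.
T_parcel − T_env = -8.06 − (-7.88) = -0.18°C

-0.18°C (parcel cooler than environment)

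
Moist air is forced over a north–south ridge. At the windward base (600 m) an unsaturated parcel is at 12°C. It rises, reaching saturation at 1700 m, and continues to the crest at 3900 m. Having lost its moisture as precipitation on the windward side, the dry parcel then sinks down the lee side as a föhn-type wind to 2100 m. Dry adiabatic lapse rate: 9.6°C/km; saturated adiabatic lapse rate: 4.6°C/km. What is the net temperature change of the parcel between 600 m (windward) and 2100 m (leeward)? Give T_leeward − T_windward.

Dry to 1700 m: -9.6 × 1.1 km = -10.56°C, so T = 1.44°C.
Saturated to 3900 m: -4.6 × 2.2 km = -10.12°C, so T = -8.68°C.
Dry descent to 2100 m: +9.6 × 1.8 km = +17.28°C, so T = 8.6°C.
Net change vs windward start: 8.6 − 12 = -3.4°C

-3.4°C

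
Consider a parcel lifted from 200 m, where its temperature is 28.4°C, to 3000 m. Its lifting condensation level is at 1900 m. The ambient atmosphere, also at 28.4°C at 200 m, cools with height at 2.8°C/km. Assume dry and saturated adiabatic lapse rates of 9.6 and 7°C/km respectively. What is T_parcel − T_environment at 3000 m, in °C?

-16.18°C (parcel cooler than environment)

Parcel:
  200–1900 m, dry: Δz = 1.7 km ⇒ ΔT = -16.32°C; T = 12.08°C
  1900–3000 m, saturated: Δz = 1.1 km ⇒ ΔT = -7.7°C; T = 4.38°C
Environment:
  200–3000 m, environment: Δz = 2.8 km ⇒ ΔT = -7.84°C; T = 20.56°C
T_parcel − T_env = 4.38 − 20.56 = -16.18°C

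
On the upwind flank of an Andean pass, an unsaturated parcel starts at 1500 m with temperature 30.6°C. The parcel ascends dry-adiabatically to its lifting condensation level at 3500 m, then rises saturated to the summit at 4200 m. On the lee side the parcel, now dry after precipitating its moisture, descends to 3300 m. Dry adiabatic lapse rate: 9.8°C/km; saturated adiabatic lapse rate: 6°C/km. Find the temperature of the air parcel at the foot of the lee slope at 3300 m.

Dry to 3500 m: -9.8 × 2 km = -19.6°C, so T = 11°C.
Saturated to 4200 m: -6 × 0.7 km = -4.2°C, so T = 6.8°C.
Dry descent to 3300 m: +9.8 × 0.9 km = +8.82°C, so T = 15.62°C.

15.62°C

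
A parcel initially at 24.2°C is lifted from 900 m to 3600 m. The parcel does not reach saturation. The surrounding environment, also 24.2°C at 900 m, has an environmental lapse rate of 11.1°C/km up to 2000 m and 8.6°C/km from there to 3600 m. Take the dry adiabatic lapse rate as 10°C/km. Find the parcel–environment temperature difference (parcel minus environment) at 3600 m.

-1.03°C (parcel cooler than environment)

Parcel:
  900–3600 m, dry: Δz = 2.7 km ⇒ ΔT = -27°C; T = -2.8°C
Environment:
  900–2000 m, environment, lower layer: Δz = 1.1 km ⇒ ΔT = -12.21°C; T = 11.99°C
  2000–3600 m, environment, upper layer: Δz = 1.6 km ⇒ ΔT = -13.76°C; T = -1.77°C
T_parcel − T_env = -2.8 − (-1.77) = -1.03°C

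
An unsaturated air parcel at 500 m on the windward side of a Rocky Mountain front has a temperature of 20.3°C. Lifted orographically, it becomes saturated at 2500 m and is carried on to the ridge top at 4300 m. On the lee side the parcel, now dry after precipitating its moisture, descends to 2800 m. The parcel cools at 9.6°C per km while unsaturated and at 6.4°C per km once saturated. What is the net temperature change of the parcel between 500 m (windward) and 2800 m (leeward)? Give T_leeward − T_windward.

-16.32°C

From 500 m to 2500 m (dry): cools by 9.6 × 2 = 19.2°C, giving 1.1°C.
From 2500 m to 4300 m (saturated): cools by 6.4 × 1.8 = 11.52°C, giving -10.42°C.
From 4300 m to 2800 m (dry descent): warms by 9.6 × 1.5 = 14.4°C, giving 3.98°C.
Net change vs windward start: 3.98 − 20.3 = -16.32°C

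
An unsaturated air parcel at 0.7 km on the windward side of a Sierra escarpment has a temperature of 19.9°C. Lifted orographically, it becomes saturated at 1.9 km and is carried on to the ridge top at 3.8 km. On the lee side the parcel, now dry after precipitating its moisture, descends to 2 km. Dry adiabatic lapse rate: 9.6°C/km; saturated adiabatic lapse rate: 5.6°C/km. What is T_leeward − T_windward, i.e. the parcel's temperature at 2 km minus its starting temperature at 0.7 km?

700–1900 m, dry: Δz = 1.2 km ⇒ ΔT = -11.52°C; T = 8.38°C
1900–3800 m, saturated: Δz = 1.9 km ⇒ ΔT = -10.64°C; T = -2.26°C
3800–2000 m, dry descent: Δz = 1.8 km ⇒ ΔT = +17.28°C; T = 15.02°C
Net change vs windward start: 15.02 − 19.9 = -4.88°C

-4.88°C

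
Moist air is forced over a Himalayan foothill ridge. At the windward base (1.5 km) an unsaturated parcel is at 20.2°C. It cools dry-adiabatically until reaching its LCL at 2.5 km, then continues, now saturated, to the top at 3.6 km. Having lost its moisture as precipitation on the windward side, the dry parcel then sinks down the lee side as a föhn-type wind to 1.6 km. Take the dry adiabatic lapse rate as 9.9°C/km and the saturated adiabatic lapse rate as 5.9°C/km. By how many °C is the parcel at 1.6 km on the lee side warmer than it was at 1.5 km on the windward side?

+3.41°C

From 1500 m to 2500 m (dry): cools by 9.9 × 1 = 9.9°C, giving 10.3°C.
From 2500 m to 3600 m (saturated): cools by 5.9 × 1.1 = 6.49°C, giving 3.81°C.
From 3600 m to 1600 m (dry descent): warms by 9.9 × 2 = 19.8°C, giving 23.61°C.
Net change vs windward start: 23.61 − 20.2 = +3.41°C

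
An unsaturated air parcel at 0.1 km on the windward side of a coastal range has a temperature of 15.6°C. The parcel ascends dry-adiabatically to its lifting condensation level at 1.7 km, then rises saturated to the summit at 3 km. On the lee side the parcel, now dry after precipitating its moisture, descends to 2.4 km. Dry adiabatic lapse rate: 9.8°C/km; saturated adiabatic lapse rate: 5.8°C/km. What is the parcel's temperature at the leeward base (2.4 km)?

-1.74°C

Dry to 1700 m: -9.8 × 1.6 km = -15.68°C, so T = -0.08°C.
Saturated to 3000 m: -5.8 × 1.3 km = -7.54°C, so T = -7.62°C.
Dry descent to 2400 m: +9.8 × 0.6 km = +5.88°C, so T = -1.74°C.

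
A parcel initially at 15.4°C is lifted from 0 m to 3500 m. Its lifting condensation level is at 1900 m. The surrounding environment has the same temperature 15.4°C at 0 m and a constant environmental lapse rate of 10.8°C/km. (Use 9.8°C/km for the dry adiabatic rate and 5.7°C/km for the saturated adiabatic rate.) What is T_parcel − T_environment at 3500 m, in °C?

Parcel:
  0 → 1900 m (dry, 9.8°C/km): ΔT = -9.8 × 1.9 = -18.62°C → T = -3.22°C
  1900 → 3500 m (saturated, 5.7°C/km): ΔT = -5.7 × 1.6 = -9.12°C → T = -12.34°C
Environment:
  0 → 3500 m (environment, 10.8°C/km): ΔT = -10.8 × 3.5 = -37.8°C → T = -22.4°C
T_parcel − T_env = -12.34 − (-22.4) = +10.06°C

+10.06°C (parcel warmer than environment)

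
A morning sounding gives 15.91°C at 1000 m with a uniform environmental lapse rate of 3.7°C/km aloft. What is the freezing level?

5300 m

Height above start = (15.91 − 0) / 3.7 = 4.3 km
Altitude = 1000 m + 4300 m = 5300 m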